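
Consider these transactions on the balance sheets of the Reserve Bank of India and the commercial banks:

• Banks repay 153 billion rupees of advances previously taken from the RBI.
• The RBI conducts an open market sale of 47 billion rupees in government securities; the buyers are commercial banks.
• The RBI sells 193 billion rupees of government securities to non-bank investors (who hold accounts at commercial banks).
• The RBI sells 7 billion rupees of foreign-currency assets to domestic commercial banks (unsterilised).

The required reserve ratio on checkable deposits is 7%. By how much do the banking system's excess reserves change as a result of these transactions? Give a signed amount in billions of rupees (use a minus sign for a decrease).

Discount-window repayment 153 billion rupees: reserves −153B, deposits 0.
OMO sale (to banks) 47 billion rupees: reserves −47B, deposits 0.
Asset sale (to non-banks) 193 billion rupees: reserves −193B, deposits −193B.
FX sale 7 billion rupees: reserves −7B, deposits 0.
Totals: Δreserves = −400B, Δdeposits = −193B.
Δrequired reserves = 7% × −193B = −13.51B.
Δexcess reserves = Δreserves − Δrequired = −400B − (−13.51B) = -386.49 billion.

-386.49 billion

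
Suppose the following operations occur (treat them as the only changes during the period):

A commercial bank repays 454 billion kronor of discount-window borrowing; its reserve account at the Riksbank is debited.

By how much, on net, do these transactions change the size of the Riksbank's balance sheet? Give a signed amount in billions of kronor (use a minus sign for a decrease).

-454 billion

Riksbank balance sheet:
  Assets:      Loans to banks −454B
  Liabilities: Bank reserves −454B
Commercial banking system:
  Assets:      Reserves at CB −454B
  Liabilities: Borrowings from CB −454B
Change in total Riksbank assets = -454 billion.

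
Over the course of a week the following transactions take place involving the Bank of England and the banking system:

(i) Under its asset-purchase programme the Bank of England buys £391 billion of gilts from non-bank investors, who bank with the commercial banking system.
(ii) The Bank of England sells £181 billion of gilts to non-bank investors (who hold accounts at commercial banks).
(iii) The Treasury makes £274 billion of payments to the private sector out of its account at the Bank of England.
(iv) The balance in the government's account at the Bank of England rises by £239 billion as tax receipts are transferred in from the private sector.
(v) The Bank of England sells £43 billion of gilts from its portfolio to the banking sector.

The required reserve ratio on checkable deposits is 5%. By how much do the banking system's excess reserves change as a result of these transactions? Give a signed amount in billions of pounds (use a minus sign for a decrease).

+£189.75 billion

Asset purchase (from non-banks) £391 billion: reserves +£391B, deposits +£391B.
Asset sale (to non-banks) £181 billion: reserves −£181B, deposits −£181B.
Government spending £274 billion: reserves +£274B, deposits +£274B.
Government account inflow £239 billion: reserves −£239B, deposits −£239B.
OMO sale (to banks) £43 billion: reserves −£43B, deposits 0.
Totals: Δreserves = +£202B, Δdeposits = +£245B.
Δrequired reserves = 5% × +£245B = +£12.25B.
Δexcess reserves = Δreserves − Δrequired = +£202B − (+£12.25B) = +£189.75 billion.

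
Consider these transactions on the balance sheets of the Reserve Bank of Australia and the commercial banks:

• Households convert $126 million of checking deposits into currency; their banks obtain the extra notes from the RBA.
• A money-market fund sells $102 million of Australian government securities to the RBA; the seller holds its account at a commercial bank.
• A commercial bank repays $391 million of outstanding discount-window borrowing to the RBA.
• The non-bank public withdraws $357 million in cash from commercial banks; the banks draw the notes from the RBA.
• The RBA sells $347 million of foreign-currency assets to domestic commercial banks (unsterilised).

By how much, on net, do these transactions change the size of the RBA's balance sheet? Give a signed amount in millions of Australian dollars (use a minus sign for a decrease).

Currency withdrawal $126 million: only the composition of liabilities changes → 0.
Asset purchase (from non-banks) $102 million: an RBA asset is acquired → +$102M.
Discount-window repayment $391 million: an RBA asset is shed → −$391M.
Currency withdrawal $357 million: only the composition of liabilities changes → 0.
FX sale $347 million: an RBA asset is shed → −$347M.
Net: 0 + 102 − 391 + 0 − 347 = -$636 million.

-$636 million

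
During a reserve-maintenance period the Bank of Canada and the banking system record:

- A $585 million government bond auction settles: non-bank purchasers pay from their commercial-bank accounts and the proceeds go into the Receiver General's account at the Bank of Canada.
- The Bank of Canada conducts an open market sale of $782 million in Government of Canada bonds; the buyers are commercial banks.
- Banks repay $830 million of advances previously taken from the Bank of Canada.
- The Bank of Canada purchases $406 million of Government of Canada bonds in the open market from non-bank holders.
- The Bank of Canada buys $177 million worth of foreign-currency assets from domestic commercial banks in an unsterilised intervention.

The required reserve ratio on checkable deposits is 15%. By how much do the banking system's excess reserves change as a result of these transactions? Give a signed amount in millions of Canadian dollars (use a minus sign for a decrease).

-$1587.15 million

Government account inflow $585 million: reserves −$585M, deposits −$585M.
OMO sale (to banks) $782 million: reserves −$782M, deposits 0.
Discount-window repayment $830 million: reserves −$830M, deposits 0.
Asset purchase (from non-banks) $406 million: reserves +$406M, deposits +$406M.
FX purchase $177 million: reserves +$177M, deposits 0.
Totals: Δreserves = −$1614M, Δdeposits = −$179M.
Δrequired reserves = 15% × −$179M = −$26.85M.
Δexcess reserves = Δreserves − Δrequired = −$1614M − (−$26.85M) = -$1587.15 million.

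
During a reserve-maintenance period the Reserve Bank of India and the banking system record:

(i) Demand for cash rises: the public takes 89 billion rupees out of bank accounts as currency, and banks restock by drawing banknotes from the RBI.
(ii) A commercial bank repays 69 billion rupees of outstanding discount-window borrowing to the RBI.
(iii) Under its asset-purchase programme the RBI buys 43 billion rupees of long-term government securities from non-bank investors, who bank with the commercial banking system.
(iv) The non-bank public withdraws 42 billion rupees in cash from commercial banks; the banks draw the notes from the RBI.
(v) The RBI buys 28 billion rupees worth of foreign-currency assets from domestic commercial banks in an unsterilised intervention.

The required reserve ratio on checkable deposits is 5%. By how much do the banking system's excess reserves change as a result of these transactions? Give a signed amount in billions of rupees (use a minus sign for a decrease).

-124.6 billion

Currency withdrawal 89 billion rupees: reserves −89B, deposits −89B.
Discount-window repayment 69 billion rupees: reserves −69B, deposits 0.
Asset purchase (from non-banks) 43 billion rupees: reserves +43B, deposits +43B.
Currency withdrawal 42 billion rupees: reserves −42B, deposits −42B.
FX purchase 28 billion rupees: reserves +28B, deposits 0.
Totals: Δreserves = −129B, Δdeposits = −88B.
Δrequired reserves = 5% × −88B = −4.4B.
Δexcess reserves = Δreserves − Δrequired = −129B − (−4.4B) = -124.6 billion.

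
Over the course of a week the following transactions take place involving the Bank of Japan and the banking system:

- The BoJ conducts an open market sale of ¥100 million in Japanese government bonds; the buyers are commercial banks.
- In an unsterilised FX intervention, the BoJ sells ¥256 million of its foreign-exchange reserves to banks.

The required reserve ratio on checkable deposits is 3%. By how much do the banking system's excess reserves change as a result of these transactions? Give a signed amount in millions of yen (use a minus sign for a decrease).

OMO sale (to banks) ¥100 million: reserves −¥100M, deposits 0.
FX sale ¥256 million: reserves −¥256M, deposits 0.
Totals: Δreserves = −¥356M, Δdeposits = 0.
Δrequired reserves = 3% × 0 = 0.
Δexcess reserves = Δreserves − Δrequired = −¥356M − (0) = -¥356 million.

-¥356 million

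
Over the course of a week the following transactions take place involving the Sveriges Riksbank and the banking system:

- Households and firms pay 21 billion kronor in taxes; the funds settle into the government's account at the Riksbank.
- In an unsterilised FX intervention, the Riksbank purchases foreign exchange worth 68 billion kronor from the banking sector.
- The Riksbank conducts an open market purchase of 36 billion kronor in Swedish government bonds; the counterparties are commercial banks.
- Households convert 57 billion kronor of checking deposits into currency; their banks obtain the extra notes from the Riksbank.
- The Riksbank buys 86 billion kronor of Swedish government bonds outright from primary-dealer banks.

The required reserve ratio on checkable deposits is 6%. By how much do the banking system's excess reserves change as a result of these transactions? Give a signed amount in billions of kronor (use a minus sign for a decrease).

+116.68 billion

Government account inflow 21 billion kronor: reserves −21B, deposits −21B.
FX purchase 68 billion kronor: reserves +68B, deposits 0.
OMO purchase (from banks) 36 billion kronor: reserves +36B, deposits 0.
Currency withdrawal 57 billion kronor: reserves −57B, deposits −57B.
OMO purchase (from banks) 86 billion kronor: reserves +86B, deposits 0.
Totals: Δreserves = +112B, Δdeposits = −78B.
Δrequired reserves = 6% × −78B = −4.68B.
Δexcess reserves = Δreserves − Δrequired = +112B − (−4.68B) = +116.68 billion.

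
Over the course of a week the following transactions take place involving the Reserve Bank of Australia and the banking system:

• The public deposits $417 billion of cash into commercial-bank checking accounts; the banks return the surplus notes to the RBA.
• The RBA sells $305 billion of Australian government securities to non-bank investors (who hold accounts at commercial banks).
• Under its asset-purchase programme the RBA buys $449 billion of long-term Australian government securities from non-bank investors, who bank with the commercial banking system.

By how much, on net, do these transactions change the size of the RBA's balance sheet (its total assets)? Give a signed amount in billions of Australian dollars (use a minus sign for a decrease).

Currency deposit $417 billion: only the composition of liabilities changes → 0.
Asset sale (to non-banks) $305 billion: an RBA asset is shed → −$305B.
Asset purchase (from non-banks) $449 billion: an RBA asset is acquired → +$449B.
Net: 0 − 305 + 449 = +$144 billion.

+$144 billion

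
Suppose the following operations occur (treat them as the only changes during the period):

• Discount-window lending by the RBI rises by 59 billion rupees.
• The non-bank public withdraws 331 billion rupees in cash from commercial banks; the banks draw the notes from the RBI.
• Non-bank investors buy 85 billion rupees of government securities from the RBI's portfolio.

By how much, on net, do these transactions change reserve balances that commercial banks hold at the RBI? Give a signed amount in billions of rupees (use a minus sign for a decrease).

-357 billion

Discount-window loan 59 billion rupees: the loan is credited to the bank's reserve account → +59B.
Currency withdrawal 331 billion rupees: banks swap reserves for currency → −331B.
Asset sale (to non-banks) 85 billion rupees: the non-bank buyers' banks settle from reserves → −85B.
Net: 59 − 331 − 85 = -357 billion.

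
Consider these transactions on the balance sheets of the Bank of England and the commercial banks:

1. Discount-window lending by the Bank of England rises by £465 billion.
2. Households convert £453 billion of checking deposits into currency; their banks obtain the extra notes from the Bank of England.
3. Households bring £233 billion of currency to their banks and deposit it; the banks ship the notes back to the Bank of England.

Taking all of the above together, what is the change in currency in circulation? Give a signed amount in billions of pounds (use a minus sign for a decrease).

+£220 billion

Discount-window loan £465 billion: no currency enters or leaves circulation → 0.
Currency withdrawal £453 billion: notes leave the central bank → +£453B.
Currency deposit £233 billion: notes return to the central bank → −£233B.
Net: 0 + 453 − 233 = +£220 billion.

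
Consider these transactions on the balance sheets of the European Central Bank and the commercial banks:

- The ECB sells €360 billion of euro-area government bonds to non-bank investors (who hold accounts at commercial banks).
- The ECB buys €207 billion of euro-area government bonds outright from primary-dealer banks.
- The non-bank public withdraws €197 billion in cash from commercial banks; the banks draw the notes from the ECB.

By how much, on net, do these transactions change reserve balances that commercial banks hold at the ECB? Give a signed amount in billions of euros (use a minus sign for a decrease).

-€350 billion

Asset sale (to non-banks) €360 billion: the non-bank buyers' banks settle from reserves → −€360B.
OMO purchase (from banks) €207 billion: the ECB pays by crediting reserve accounts → +€207B.
Currency withdrawal €197 billion: banks swap reserves for currency → −€197B.
Net: −360 + 207 − 197 = -€350 billion.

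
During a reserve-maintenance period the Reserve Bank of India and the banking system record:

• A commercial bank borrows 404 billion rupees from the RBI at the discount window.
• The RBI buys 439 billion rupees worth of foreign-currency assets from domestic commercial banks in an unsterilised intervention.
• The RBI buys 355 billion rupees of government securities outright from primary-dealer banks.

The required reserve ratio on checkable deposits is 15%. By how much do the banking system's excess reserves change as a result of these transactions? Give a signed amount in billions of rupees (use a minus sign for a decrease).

Discount-window loan 404 billion rupees: reserves +404B, deposits 0.
FX purchase 439 billion rupees: reserves +439B, deposits 0.
OMO purchase (from banks) 355 billion rupees: reserves +355B, deposits 0.
Totals: Δreserves = +1198B, Δdeposits = 0.
Δrequired reserves = 15% × 0 = 0.
Δexcess reserves = Δreserves − Δrequired = +1198B − (0) = +1198 billion.

+1198 billion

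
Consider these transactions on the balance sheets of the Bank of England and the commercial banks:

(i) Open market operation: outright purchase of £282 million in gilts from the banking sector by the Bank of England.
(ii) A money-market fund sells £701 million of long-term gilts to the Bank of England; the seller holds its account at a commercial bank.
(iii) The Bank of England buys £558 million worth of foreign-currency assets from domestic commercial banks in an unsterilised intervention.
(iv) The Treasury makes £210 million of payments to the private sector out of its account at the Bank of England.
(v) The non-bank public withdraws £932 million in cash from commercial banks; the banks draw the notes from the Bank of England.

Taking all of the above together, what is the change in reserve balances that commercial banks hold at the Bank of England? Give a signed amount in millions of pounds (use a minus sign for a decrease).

+£819 million

OMO purchase (from banks) £282 million: the Bank of England pays by crediting reserve accounts → +£282M.
Asset purchase (from non-banks) £701 million: the Bank of England pays by crediting reserve accounts → +£701M.
FX purchase £558 million: the Bank of England pays by crediting reserve accounts → +£558M.
Government spending £210 million: government payments flow into bank reserve accounts → +£210M.
Currency withdrawal £932 million: banks swap reserves for currency → −£932M.
Net: 282 + 701 + 558 + 210 − 932 = +£819 million.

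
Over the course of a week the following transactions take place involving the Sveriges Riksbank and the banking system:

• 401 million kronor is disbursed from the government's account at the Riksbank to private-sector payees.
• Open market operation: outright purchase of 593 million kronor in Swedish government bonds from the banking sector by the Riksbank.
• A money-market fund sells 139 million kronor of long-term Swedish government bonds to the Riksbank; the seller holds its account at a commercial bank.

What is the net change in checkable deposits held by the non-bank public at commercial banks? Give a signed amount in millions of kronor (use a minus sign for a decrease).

+540 million

Government spending 401 million kronor: non-bank counterparties' bank balances rise → +401M.
OMO purchase (from banks) 593 million kronor: the counterparty is a bank, so public deposits are unchanged → 0.
Asset purchase (from non-banks) 139 million kronor: non-bank counterparties' bank balances rise → +139M.
Net: 401 + 0 + 139 = +540 million.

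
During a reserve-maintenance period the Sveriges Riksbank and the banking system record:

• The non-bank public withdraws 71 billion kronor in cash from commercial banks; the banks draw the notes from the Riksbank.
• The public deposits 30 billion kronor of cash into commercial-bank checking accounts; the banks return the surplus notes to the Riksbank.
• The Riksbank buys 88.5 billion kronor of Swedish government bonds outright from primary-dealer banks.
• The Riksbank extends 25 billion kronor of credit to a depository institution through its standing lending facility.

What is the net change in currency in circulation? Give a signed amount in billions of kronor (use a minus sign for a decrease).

+41 billion

Currency withdrawal 71 billion kronor: notes leave the central bank → +71B.
Currency deposit 30 billion kronor: notes return to the central bank → −30B.
OMO purchase (from banks) 88.5 billion kronor: no currency enters or leaves circulation → 0.
Discount-window loan 25 billion kronor: no currency enters or leaves circulation → 0.
Net: 71 − 30 + 0 + 0 = +41 billion.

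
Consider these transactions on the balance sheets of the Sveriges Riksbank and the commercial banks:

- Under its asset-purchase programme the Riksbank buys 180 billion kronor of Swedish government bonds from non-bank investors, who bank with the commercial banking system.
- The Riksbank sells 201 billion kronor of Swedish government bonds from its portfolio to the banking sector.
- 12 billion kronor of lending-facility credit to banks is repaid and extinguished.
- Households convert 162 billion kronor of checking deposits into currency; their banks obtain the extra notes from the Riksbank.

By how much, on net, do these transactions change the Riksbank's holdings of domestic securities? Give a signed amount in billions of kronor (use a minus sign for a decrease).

Asset purchase (from non-banks) 180 billion kronor: securities added to the Riksbank's portfolio → +180B.
OMO sale (to banks) 201 billion kronor: securities removed from the Riksbank's portfolio → −201B.
Discount-window repayment 12 billion kronor: the Riksbank's securities portfolio is untouched → 0.
Currency withdrawal 162 billion kronor: the Riksbank's securities portfolio is untouched → 0.
Net: 180 − 201 + 0 + 0 = -21 billion.

-21 billion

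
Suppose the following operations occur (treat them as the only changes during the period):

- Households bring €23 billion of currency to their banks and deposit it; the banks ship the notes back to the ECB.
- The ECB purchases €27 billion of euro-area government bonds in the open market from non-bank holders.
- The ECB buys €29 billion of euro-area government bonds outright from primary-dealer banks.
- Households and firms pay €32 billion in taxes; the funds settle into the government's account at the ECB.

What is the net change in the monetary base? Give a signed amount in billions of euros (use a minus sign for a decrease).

ECB balance sheet:
  Assets:      Securities +€56B
  Liabilities: Bank reserves +€47B, Currency in circulation −€23B, Government deposits +€32B
Monetary base = currency + reserves: −€23B + (+€47B) = +€24 billion.

+€24 billion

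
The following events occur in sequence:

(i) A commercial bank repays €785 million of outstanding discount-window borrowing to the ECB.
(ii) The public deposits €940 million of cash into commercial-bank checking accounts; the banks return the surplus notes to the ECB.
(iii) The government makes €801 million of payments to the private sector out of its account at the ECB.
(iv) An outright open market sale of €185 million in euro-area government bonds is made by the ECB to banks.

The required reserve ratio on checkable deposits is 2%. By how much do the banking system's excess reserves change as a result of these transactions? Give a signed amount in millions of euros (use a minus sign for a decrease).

+€736.18 million

Discount-window repayment €785 million: reserves −€785M, deposits 0.
Currency deposit €940 million: reserves +€940M, deposits +€940M.
Government spending €801 million: reserves +€801M, deposits +€801M.
OMO sale (to banks) €185 million: reserves −€185M, deposits 0.
Totals: Δreserves = +€771M, Δdeposits = +€1741M.
Δrequired reserves = 2% × +€1741M = +€34.82M.
Δexcess reserves = Δreserves − Δrequired = +€771M − (+€34.82M) = +€736.18 million.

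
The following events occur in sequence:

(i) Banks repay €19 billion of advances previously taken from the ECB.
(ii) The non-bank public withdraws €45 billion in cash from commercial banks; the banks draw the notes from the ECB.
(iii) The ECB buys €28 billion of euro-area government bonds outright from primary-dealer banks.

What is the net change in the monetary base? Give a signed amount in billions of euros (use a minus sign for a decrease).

ECB balance sheet:
  Assets:      Securities +€28B, Loans to banks −€19B
  Liabilities: Bank reserves −€36B, Currency in circulation +€45B
Monetary base = currency + reserves: +€45B + (−€36B) = +€9 billion.

+€9 billion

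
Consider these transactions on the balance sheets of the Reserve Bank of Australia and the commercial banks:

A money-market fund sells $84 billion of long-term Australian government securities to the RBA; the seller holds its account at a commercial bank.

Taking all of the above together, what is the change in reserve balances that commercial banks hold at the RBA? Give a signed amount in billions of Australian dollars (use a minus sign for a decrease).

Asset purchase (from non-banks) $84 billion: the RBA pays by crediting reserve accounts → +$84B.

+$84 billion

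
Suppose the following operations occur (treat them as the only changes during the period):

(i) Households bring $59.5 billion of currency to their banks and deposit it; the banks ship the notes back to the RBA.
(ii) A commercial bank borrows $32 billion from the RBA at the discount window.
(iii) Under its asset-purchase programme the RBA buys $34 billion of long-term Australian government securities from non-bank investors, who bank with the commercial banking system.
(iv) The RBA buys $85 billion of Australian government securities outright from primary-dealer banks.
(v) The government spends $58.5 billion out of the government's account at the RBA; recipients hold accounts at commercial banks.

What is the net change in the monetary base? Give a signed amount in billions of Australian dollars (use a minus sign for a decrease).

RBA balance sheet:
  Assets:      Securities +$119B, Loans to banks +$32B
  Liabilities: Bank reserves +$269B, Currency in circulation −$59.5B, Government deposits −$58.5B
Commercial banking system:
  Assets:      Reserves at CB +$269B, Securities −$85B
  Liabilities: Checkable deposits +$152B, Borrowings from CB +$32B
Monetary base = currency + reserves: −$59.5B + (+$269B) = +$209.5 billion.

+$209.5 billion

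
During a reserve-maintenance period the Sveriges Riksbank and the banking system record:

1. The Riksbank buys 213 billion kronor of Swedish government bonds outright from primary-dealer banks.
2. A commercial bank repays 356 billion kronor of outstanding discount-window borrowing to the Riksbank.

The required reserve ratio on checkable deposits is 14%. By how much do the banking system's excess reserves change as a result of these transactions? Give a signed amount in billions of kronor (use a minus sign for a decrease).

-143 billion

OMO purchase (from banks) 213 billion kronor: reserves +213B, deposits 0.
Discount-window repayment 356 billion kronor: reserves −356B, deposits 0.
Totals: Δreserves = −143B, Δdeposits = 0.
Δrequired reserves = 14% × 0 = 0.
Δexcess reserves = Δreserves − Δrequired = −143B − (0) = -143 billion.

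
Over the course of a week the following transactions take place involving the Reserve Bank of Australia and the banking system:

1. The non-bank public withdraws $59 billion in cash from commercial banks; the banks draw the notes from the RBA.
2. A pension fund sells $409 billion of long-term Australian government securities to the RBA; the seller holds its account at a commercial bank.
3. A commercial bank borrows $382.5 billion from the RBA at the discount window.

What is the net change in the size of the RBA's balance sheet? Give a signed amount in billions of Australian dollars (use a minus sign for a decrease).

+$791.5 billion

RBA balance sheet:
  Assets:      Securities +$409B, Loans to banks +$382.5B
  Liabilities: Bank reserves +$732.5B, Currency in circulation +$59B
Change in total RBA assets = +$791.5 billion.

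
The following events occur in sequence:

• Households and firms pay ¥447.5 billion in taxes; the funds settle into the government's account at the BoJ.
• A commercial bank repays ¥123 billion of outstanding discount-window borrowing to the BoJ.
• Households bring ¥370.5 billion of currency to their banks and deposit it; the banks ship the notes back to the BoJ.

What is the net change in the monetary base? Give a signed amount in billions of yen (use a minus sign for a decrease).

Government account inflow ¥447.5 billion: reserves shift to a non-base liability → −¥447.5B.
Discount-window repayment ¥123 billion: BoJ balance sheet contracts → −¥123B.
Currency deposit ¥370.5 billion: just a shift between currency and reserves — both are base money → 0.
Net: −447.5 − 123 + 0 = -¥570.5 billion.

-¥570.5 billion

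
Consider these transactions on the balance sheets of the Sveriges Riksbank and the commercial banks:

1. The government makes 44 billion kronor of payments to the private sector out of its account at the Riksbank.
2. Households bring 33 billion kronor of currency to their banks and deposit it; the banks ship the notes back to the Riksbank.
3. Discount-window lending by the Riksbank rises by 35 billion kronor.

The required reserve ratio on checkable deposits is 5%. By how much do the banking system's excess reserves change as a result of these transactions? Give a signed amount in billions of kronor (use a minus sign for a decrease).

+108.15 billion

Government spending 44 billion kronor: reserves +44B, deposits +44B.
Currency deposit 33 billion kronor: reserves +33B, deposits +33B.
Discount-window loan 35 billion kronor: reserves +35B, deposits 0.
Totals: Δreserves = +112B, Δdeposits = +77B.
Δrequired reserves = 5% × +77B = +3.85B.
Δexcess reserves = Δreserves − Δrequired = +112B − (+3.85B) = +108.15 billion.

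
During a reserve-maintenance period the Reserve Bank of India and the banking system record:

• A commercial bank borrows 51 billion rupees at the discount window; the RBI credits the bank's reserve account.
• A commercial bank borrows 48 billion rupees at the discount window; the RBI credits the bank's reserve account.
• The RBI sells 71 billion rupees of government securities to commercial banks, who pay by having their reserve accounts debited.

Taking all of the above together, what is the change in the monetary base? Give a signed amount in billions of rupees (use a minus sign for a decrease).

Discount-window loan 51 billion rupees: RBI balance sheet expands → +51B.
Discount-window loan 48 billion rupees: RBI balance sheet expands → +48B.
OMO sale (to banks) 71 billion rupees: RBI balance sheet contracts → −71B.
Net: 51 + 48 − 71 = +28 billion.

+28 billion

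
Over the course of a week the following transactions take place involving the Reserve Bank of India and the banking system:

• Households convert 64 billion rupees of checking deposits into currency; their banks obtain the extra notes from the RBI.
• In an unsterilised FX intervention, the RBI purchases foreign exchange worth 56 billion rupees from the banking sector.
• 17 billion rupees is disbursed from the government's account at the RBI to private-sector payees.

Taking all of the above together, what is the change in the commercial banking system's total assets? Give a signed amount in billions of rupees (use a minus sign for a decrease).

-47 billion

Currency withdrawal 64 billion rupees: bank balance sheets shrink → −64B.
FX purchase 56 billion rupees: just an asset swap on bank balance sheets → 0.
Government spending 17 billion rupees: bank balance sheets expand → +17B.
Net: −64 + 0 + 17 = -47 billion.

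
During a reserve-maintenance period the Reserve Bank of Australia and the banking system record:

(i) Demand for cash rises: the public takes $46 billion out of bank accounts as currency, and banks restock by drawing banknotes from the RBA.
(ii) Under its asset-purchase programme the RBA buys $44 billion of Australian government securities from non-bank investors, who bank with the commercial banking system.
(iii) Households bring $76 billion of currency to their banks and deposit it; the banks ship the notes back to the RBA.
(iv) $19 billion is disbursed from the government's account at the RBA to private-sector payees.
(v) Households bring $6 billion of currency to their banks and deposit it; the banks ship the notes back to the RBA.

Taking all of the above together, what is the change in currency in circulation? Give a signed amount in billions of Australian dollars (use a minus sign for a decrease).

Currency withdrawal $46 billion: notes leave the central bank → +$46B.
Asset purchase (from non-banks) $44 billion: no currency enters or leaves circulation → 0.
Currency deposit $76 billion: notes return to the central bank → −$76B.
Government spending $19 billion: no currency enters or leaves circulation → 0.
Currency deposit $6 billion: notes return to the central bank → −$6B.
Net: 46 + 0 − 76 + 0 − 6 = -$36 billion.

-$36 billion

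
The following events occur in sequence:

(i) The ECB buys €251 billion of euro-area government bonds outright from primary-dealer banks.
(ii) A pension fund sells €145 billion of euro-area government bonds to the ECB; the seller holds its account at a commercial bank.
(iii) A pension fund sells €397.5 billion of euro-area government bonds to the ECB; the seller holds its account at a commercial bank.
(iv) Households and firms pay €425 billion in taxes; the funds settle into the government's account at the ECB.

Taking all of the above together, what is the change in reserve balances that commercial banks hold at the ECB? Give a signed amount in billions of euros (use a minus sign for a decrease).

OMO purchase (from banks) €251 billion: the ECB pays by crediting reserve accounts → +€251B.
Asset purchase (from non-banks) €145 billion: the ECB pays by crediting reserve accounts → +€145B.
Asset purchase (from non-banks) €397.5 billion: the ECB pays by crediting reserve accounts → +€397.5B.
Government account inflow €425 billion: funds move from bank reserves into the government account → −€425B.
Net: 251 + 145 + 397.5 − 425 = +€368.5 billion.

+€368.5 billion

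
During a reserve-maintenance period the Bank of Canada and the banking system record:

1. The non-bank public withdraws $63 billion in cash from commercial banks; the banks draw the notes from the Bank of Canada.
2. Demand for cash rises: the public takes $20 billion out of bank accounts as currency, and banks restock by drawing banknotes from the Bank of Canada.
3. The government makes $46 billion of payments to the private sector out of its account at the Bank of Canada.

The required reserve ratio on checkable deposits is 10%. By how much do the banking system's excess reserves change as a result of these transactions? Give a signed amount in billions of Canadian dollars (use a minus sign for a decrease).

-$33.3 billion

Currency withdrawal $63 billion: reserves −$63B, deposits −$63B.
Currency withdrawal $20 billion: reserves −$20B, deposits −$20B.
Government spending $46 billion: reserves +$46B, deposits +$46B.
Totals: Δreserves = −$37B, Δdeposits = −$37B.
Δrequired reserves = 10% × −$37B = −$3.7B.
Δexcess reserves = Δreserves − Δrequired = −$37B − (−$3.7B) = -$33.3 billion.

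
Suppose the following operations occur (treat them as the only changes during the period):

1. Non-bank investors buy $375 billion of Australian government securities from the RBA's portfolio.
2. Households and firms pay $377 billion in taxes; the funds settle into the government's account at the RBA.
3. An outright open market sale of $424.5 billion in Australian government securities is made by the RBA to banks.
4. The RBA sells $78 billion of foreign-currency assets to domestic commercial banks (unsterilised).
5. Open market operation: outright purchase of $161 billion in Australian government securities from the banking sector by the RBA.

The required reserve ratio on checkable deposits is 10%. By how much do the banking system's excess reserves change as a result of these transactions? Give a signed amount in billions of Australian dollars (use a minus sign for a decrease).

Asset sale (to non-banks) $375 billion: reserves −$375B, deposits −$375B.
Government account inflow $377 billion: reserves −$377B, deposits −$377B.
OMO sale (to banks) $424.5 billion: reserves −$424.5B, deposits 0.
FX sale $78 billion: reserves −$78B, deposits 0.
OMO purchase (from banks) $161 billion: reserves +$161B, deposits 0.
Totals: Δreserves = −$1093.5B, Δdeposits = −$752B.
Δrequired reserves = 10% × −$752B = −$75.2B.
Δexcess reserves = Δreserves − Δrequired = −$1093.5B − (−$75.2B) = -$1018.3 billion.

-$1018.3 billion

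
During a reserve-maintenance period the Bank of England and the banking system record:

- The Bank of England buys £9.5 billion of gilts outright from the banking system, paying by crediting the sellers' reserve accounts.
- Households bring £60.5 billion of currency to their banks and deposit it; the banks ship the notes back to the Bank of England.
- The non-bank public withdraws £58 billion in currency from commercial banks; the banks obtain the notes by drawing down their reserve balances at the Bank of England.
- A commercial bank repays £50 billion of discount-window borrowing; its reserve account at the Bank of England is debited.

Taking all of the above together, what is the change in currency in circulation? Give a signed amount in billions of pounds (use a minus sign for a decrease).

-£2.5 billion

OMO purchase (from banks) £9.5 billion: no currency enters or leaves circulation → 0.
Currency deposit £60.5 billion: notes return to the central bank → −£60.5B.
Currency withdrawal £58 billion: notes leave the central bank → +£58B.
Discount-window repayment £50 billion: no currency enters or leaves circulation → 0.
Net: 0 − 60.5 + 58 + 0 = -£2.5 billion.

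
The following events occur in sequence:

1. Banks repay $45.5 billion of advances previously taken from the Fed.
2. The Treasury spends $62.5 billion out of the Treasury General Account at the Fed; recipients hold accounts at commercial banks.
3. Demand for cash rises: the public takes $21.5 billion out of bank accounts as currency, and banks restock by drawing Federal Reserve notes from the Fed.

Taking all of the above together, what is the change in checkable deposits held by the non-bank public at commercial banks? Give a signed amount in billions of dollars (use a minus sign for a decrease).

Discount-window repayment $45.5 billion: the counterparty is a bank, so public deposits are unchanged → 0.
Government spending $62.5 billion: non-bank counterparties' bank balances rise → +$62.5B.
Currency withdrawal $21.5 billion: non-bank counterparties' bank balances fall → −$21.5B.
Net: 0 + 62.5 − 21.5 = +$41 billion.

+$41 billion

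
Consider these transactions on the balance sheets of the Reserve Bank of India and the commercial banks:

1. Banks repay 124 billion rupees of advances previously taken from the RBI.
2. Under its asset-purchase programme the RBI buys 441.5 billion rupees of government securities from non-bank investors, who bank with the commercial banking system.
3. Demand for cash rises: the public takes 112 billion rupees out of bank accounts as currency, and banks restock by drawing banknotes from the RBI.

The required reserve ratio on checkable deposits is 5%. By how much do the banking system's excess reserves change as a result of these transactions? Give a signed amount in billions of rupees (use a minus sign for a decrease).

Discount-window repayment 124 billion rupees: reserves −124B, deposits 0.
Asset purchase (from non-banks) 441.5 billion rupees: reserves +441.5B, deposits +441.5B.
Currency withdrawal 112 billion rupees: reserves −112B, deposits −112B.
Totals: Δreserves = +205.5B, Δdeposits = +329.5B.
Δrequired reserves = 5% × +329.5B = +16.475B.
Δexcess reserves = Δreserves − Δrequired = +205.5B − (+16.475B) = +189.025 billion.

+189.025 billion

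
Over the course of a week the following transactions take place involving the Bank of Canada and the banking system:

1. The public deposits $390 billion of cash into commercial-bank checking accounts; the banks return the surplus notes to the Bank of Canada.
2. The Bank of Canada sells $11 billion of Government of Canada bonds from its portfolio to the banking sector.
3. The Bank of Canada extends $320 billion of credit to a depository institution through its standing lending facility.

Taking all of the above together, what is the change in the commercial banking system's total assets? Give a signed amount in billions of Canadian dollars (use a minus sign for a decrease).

Currency deposit $390 billion: bank balance sheets expand → +$390B.
OMO sale (to banks) $11 billion: just an asset swap on bank balance sheets → 0.
Discount-window loan $320 billion: bank balance sheets expand → +$320B.
Net: 390 + 0 + 320 = +$710 billion.

+$710 billion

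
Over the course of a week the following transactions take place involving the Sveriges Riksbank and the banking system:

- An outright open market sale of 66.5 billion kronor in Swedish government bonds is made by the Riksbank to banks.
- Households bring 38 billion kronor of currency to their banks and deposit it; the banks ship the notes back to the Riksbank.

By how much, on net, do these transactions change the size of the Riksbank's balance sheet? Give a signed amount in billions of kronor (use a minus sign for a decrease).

Riksbank balance sheet:
  Assets:      Securities −66.5B
  Liabilities: Bank reserves −28.5B, Currency in circulation −38B
Change in total Riksbank assets = -66.5 billion.

-66.5 billion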